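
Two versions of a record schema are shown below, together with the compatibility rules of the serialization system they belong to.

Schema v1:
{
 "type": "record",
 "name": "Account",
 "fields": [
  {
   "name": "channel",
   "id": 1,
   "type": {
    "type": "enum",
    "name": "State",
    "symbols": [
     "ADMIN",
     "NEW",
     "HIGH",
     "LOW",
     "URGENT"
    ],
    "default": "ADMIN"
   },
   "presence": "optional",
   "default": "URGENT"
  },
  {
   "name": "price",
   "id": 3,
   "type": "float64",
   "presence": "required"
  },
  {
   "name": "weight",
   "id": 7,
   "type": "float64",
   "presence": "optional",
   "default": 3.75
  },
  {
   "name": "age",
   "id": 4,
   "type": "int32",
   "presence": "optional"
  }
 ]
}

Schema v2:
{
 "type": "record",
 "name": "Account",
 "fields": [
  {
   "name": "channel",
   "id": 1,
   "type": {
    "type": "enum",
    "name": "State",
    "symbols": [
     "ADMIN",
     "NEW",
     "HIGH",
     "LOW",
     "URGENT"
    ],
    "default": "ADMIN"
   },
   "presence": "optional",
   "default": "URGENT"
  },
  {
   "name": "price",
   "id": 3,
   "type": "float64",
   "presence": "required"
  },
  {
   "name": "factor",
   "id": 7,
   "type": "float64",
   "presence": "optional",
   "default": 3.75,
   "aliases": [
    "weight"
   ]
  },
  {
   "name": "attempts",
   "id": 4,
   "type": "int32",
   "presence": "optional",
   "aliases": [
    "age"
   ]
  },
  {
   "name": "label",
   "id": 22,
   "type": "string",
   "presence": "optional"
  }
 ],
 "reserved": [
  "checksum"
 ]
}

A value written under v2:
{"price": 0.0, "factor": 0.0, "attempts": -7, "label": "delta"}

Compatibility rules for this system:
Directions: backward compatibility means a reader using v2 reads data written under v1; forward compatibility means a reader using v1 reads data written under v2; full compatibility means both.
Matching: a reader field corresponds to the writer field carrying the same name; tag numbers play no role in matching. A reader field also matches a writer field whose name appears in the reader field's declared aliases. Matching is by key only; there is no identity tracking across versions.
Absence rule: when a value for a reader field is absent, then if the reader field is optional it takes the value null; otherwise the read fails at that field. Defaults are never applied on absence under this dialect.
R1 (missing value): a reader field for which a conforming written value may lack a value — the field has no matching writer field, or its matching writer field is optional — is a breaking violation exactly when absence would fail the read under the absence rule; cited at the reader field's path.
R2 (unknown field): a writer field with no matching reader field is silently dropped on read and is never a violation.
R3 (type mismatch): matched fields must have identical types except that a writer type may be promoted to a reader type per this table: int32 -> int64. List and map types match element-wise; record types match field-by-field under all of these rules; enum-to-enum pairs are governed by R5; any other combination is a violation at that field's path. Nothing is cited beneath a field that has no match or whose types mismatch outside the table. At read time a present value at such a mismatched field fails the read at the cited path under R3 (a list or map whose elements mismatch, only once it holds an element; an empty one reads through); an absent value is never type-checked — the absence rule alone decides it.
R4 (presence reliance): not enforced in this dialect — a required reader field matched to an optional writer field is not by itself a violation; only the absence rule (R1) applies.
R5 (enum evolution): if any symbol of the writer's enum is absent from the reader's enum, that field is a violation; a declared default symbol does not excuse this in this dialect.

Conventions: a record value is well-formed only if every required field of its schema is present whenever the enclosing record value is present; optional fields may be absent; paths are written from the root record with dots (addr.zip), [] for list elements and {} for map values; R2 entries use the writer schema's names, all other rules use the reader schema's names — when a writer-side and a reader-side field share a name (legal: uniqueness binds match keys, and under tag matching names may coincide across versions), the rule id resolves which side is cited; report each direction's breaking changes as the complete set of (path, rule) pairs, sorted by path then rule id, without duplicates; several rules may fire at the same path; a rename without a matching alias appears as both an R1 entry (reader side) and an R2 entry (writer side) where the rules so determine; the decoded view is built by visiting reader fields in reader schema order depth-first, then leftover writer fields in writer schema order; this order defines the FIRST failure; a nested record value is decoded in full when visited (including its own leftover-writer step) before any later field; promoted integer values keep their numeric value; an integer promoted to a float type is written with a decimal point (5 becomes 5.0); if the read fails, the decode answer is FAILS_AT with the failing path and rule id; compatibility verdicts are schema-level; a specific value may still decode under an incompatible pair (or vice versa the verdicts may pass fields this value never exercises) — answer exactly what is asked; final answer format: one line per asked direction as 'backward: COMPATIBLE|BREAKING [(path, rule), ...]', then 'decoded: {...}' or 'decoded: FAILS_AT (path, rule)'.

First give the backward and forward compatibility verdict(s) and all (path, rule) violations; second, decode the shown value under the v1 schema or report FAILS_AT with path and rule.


backward: COMPATIBLE []; forward: COMPATIBLE []; decoded: {"channel": null, "price": 0.0, "weight": null, "age": null}

the writer's type comes first in each Account pair
backward pass over Account, reader schema v2, writer schema v1:
  channel: paired with writer channel (State -> State; writer optional)
  price: paired with writer price (float64 -> float64; writer required)
  factor: paired with writer weight (float64 -> float64; writer optional)
  attempts: paired with writer age (int32 -> int32; writer optional)
  label has no writer counterpart
  nothing fires on Account: backward is COMPATIBLE
forward pass over Account, reader schema v1, writer schema v2:
  channel: paired with writer channel (State -> State; writer optional)
  price: paired with writer price (float64 -> float64; writer required)
  weight has no writer counterpart
  age has no writer counterpart
  factor (writer side), unknown to reader
  attempts (writer side), unknown to reader
  label (writer side), unknown to reader
  nothing fires on Account: forward is COMPATIBLE
migrating the Account value to v1:
  channel := null (absent, optional -> null)
  price := 0.0
  weight := null (absent, optional -> null)
  age := null (absent, optional -> null)
  writer factor: unknown -> dropped
  writer attempts: unknown -> dropped
  writer label: unknown -> dropped
  => decoded: {"channel": null, "price": 0.0, "weight": null, "age": null}


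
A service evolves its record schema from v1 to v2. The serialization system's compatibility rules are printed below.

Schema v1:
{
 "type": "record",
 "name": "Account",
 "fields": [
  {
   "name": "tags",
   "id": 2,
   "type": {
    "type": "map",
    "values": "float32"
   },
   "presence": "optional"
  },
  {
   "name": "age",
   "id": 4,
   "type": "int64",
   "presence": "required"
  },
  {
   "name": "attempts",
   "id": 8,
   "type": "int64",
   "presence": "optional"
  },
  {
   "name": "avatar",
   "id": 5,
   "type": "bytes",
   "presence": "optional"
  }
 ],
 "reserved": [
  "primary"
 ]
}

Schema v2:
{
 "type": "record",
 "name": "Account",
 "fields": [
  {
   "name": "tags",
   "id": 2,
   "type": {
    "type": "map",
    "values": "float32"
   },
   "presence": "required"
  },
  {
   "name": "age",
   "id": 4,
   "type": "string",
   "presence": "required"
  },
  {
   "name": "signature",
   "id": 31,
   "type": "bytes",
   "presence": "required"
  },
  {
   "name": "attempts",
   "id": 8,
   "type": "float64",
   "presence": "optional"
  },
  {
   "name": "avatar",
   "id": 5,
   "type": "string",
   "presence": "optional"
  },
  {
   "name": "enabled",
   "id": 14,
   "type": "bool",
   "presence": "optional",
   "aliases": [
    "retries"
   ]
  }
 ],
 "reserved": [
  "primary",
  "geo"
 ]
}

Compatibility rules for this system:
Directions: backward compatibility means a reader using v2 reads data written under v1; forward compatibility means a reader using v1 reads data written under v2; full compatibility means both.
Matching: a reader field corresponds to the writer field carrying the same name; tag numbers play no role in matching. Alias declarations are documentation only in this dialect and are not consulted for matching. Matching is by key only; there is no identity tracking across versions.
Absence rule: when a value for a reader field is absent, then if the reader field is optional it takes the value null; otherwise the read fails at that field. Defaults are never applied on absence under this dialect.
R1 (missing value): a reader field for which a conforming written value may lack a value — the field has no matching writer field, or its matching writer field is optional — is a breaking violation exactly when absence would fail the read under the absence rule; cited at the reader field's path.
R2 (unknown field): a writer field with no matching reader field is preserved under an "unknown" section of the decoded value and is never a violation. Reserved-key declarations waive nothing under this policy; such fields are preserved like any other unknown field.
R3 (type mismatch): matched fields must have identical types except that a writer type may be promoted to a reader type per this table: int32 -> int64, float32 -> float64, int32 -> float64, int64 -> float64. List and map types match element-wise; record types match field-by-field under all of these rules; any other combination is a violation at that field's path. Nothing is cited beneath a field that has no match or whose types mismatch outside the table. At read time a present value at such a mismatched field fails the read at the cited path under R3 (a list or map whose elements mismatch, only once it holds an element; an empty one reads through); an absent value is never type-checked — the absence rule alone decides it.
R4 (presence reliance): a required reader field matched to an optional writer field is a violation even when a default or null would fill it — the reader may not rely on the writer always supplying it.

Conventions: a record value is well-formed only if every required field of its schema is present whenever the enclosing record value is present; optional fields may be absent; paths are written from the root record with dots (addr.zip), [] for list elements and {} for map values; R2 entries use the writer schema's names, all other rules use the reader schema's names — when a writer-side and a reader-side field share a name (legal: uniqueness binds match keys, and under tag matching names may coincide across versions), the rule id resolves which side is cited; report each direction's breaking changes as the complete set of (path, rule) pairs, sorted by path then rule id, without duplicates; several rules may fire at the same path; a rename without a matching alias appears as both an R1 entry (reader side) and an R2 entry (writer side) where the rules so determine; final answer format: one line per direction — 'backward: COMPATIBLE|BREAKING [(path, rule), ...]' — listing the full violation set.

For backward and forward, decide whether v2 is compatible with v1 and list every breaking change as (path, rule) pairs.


the writer's type comes first in each Account pair
backward for Account (reader v2, writer v1):
  tags: map<string, float32> -> map<string, float32>, writer optional; from tags
  age: int64 -> string, writer required; from age
  signature: no writer-side match
  attempts: int64 -> float64, writer optional; from attempts
  avatar: bytes -> string, writer optional; from avatar
  enabled: no writer-side match
  R3 fires at age
  R3 fires at avatar
  R1 fires at signature
  R1 fires at tags
  R4 fires at tags
  => backward verdict for Account: BREAKING, 5 violation(s)
forward for Account (reader v1, writer v2):
  tags: map<string, float32> -> map<string, float32>, writer required; from tags
  age: string -> int64, writer required; from age
  attempts: float64 -> int64, writer optional; from attempts
  avatar: string -> bytes, writer optional; from avatar
  leftover writer field: signature
  leftover writer field: enabled
  R3 fires at age
  R3 fires at attempts
  R3 fires at avatar
  => forward verdict for Account: BREAKING, 3 violation(s)

backward: BREAKING [(age, R3), (avatar, R3), (signature, R1), (tags, R1), (tags, R4)]; forward: BREAKING [(age, R3), (attempts, R3), (avatar, R3)]


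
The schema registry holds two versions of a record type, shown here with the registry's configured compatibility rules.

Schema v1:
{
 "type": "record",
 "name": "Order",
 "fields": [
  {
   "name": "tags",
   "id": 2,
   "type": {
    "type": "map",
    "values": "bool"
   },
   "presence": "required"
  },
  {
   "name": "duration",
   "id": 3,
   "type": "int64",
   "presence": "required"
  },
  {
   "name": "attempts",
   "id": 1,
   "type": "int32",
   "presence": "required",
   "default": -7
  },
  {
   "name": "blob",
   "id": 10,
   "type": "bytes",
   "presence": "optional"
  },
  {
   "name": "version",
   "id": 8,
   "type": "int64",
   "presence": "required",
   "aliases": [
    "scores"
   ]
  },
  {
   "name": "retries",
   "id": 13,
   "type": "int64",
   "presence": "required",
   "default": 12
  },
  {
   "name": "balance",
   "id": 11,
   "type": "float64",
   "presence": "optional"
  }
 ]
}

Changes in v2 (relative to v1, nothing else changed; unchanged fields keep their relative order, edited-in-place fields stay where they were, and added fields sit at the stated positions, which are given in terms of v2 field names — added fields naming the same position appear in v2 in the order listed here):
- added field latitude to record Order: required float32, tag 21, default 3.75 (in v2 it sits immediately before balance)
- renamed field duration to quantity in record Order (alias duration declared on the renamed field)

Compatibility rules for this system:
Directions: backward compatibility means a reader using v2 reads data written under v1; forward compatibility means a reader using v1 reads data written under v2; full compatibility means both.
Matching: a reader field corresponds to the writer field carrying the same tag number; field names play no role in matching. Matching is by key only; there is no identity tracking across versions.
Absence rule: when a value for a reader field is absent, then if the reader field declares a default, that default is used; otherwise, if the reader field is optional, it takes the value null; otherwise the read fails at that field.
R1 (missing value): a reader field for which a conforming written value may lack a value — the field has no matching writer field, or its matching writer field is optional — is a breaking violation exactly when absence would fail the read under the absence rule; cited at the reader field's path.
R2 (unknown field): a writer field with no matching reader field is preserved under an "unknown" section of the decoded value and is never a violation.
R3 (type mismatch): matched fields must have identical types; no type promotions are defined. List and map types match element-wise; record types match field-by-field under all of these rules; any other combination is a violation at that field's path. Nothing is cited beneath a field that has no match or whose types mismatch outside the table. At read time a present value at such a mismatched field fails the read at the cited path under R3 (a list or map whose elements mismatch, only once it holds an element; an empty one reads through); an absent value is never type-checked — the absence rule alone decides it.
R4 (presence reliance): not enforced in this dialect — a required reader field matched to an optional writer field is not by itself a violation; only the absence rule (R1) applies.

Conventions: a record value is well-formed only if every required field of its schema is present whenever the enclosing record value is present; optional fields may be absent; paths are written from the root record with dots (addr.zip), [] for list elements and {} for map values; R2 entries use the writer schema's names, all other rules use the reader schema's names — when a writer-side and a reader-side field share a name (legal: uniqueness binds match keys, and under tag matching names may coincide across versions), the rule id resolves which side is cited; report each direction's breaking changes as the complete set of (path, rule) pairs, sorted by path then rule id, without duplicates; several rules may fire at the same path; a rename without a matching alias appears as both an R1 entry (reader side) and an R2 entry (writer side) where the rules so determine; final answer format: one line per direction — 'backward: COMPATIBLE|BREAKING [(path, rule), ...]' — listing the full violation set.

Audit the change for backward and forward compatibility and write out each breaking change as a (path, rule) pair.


arrows below run writer -> reader for Order
backward for Order (reader v2, writer v1):
  map<string, bool> -> map<string, bool>, writer required: tags aligns to tags
  int64 -> int64, writer required: quantity aligns to duration
  int32 -> int32, writer required: attempts aligns to attempts
  bytes -> bytes, writer optional: blob aligns to blob
  int64 -> int64, writer required: version aligns to version
  int64 -> int64, writer required: retries aligns to retries
  no writer field matches reader latitude
  float64 -> float64, writer optional: balance aligns to balance
  => no violations; backward on Order: COMPATIBLE
forward for Order (reader v1, writer v2):
  map<string, bool> -> map<string, bool>, writer required: tags aligns to tags
  int64 -> int64, writer required: duration aligns to quantity
  int32 -> int32, writer required: attempts aligns to attempts
  bytes -> bytes, writer optional: blob aligns to blob
  int64 -> int64, writer required: version aligns to version
  int64 -> int64, writer required: retries aligns to retries
  float64 -> float64, writer optional: balance aligns to balance
  latitude (writer side), unknown to reader
  => no violations; forward on Order: COMPATIBLE

backward: COMPATIBLE []; forward: COMPATIBLE []


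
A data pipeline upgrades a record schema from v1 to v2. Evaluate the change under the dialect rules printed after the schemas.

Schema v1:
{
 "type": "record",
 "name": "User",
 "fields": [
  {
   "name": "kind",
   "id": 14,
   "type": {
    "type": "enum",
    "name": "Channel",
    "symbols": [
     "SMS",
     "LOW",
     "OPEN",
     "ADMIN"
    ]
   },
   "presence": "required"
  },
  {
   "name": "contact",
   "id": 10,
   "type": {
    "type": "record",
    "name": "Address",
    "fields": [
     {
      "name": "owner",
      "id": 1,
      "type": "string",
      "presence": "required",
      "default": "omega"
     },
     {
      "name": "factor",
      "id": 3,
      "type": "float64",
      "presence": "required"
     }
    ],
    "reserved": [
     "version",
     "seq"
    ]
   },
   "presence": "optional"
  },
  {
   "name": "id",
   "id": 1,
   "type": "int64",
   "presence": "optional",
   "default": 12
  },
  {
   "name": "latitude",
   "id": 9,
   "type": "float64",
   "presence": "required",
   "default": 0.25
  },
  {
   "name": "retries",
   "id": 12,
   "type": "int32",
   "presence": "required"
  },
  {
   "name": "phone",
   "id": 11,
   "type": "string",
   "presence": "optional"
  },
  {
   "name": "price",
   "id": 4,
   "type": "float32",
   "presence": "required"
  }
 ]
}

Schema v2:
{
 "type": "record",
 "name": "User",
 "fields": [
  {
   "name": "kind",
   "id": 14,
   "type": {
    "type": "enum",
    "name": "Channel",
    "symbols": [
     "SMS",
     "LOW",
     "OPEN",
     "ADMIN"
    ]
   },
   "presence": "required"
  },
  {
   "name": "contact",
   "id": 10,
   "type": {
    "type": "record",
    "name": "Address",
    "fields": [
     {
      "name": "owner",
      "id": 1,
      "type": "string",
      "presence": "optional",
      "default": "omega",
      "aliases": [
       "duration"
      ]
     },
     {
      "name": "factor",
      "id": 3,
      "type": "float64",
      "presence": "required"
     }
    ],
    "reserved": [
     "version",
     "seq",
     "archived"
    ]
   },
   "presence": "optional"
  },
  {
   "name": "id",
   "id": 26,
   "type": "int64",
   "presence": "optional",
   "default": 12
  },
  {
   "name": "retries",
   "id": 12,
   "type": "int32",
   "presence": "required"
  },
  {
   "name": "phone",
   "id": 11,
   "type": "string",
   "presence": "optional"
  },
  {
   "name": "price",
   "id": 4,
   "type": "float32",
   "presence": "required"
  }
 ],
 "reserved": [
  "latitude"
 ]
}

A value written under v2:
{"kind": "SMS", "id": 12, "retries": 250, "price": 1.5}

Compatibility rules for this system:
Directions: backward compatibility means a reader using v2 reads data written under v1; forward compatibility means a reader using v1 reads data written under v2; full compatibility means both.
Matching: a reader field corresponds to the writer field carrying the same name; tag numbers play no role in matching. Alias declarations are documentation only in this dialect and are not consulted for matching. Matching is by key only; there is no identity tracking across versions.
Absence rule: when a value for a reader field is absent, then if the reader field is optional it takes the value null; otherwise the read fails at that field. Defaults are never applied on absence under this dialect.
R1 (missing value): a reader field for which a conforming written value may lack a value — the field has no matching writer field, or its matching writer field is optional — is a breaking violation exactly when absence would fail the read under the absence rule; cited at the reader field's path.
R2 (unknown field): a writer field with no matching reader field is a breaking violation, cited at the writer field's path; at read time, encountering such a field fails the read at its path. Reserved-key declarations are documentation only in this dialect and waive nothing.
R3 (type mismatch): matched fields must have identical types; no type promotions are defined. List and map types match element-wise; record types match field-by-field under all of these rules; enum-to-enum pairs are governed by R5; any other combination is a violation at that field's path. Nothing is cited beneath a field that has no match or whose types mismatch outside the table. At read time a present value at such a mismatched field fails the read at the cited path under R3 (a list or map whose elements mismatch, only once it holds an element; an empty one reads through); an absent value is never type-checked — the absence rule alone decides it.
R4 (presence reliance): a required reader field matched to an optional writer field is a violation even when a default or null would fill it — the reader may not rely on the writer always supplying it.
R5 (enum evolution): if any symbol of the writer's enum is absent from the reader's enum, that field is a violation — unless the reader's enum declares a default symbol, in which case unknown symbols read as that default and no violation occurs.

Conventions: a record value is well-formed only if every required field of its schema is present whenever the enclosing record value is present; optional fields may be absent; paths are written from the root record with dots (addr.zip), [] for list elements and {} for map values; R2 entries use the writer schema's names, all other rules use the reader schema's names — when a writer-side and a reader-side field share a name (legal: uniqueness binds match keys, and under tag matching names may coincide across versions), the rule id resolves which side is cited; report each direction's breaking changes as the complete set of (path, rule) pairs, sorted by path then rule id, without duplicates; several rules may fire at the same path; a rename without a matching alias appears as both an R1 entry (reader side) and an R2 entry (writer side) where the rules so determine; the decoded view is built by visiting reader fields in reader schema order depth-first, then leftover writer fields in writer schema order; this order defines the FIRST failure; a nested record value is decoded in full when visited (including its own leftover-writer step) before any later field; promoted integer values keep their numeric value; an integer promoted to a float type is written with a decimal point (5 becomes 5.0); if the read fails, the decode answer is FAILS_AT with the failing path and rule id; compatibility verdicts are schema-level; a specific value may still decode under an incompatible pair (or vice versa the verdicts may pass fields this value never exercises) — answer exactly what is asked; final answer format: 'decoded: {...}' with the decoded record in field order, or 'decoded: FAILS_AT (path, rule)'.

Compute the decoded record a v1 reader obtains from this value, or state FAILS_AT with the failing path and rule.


arrows below run writer -> reader for User
decoding the User value with the v1 reader:
  kind := "SMS"
  contact := null (absent, optional -> null)
  id := 12
  read fails at latitude under R1 (no fill)
  => FAILS_AT (latitude, R1)
remaining User differences; none change what is asked:
  field id in record User: tag 1 changed to 26 -> no rule fires on it and the decoded User view is identical with or without it
  field owner in record Address: required changed to optional -> shifts the User verdicts, not this decode

decoded: FAILS_AT (latitude, R1)


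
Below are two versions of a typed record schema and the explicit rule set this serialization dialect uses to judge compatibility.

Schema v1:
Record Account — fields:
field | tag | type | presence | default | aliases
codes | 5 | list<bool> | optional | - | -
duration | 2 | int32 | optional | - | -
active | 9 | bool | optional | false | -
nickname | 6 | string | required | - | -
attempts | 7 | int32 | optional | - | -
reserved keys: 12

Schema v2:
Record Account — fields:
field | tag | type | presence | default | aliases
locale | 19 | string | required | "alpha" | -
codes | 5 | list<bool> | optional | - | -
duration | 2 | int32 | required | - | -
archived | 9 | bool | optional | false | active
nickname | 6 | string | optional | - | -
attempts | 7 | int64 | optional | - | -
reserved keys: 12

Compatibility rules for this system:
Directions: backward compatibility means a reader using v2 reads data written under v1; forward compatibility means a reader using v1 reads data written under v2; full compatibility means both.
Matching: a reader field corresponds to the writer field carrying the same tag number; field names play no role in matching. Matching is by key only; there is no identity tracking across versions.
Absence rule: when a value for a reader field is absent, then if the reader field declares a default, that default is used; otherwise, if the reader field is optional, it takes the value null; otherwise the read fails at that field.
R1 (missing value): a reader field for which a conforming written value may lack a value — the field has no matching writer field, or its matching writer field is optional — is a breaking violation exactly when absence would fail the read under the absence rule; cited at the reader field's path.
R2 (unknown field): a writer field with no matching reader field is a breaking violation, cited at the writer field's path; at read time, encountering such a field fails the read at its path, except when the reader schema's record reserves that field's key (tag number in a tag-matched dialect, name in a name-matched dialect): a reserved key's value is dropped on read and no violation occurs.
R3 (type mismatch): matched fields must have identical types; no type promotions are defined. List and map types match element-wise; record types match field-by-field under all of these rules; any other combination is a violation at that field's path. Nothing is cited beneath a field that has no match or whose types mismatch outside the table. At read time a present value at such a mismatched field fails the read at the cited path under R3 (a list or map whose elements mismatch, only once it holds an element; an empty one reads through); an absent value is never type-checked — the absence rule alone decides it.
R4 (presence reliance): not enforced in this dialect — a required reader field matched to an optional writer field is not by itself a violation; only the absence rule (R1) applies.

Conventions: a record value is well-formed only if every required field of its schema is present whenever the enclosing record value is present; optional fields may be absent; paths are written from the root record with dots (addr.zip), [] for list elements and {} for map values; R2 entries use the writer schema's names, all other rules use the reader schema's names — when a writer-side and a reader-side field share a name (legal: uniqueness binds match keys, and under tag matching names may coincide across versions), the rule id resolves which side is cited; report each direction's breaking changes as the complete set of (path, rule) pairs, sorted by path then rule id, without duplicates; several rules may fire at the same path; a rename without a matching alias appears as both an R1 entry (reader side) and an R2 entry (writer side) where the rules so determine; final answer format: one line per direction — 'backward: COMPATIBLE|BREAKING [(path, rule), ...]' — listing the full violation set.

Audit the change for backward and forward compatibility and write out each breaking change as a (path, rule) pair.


the writer's type comes first in each Account pair
backward on Account — v2 reading data written by v1:
  locale: no writer match
  codes: list<bool> -> list<bool>, writer optional; from codes
  duration: int32 -> int32, writer optional; from duration
  archived: bool -> bool, writer optional; from active
  nickname: string -> string, writer required; from nickname
  attempts: int32 -> int64, writer optional; from attempts
  violation R3 at attempts
  violation R1 at duration
  => backward: BREAKING (2)
forward on Account — v1 reading data written by v2:
  codes: list<bool> -> list<bool>, writer optional; from codes
  duration: int32 -> int32, writer required; from duration
  active: bool -> bool, writer optional; from archived
  nickname: string -> string, writer optional; from nickname
  attempts: int64 -> int32, writer optional; from attempts
  writer locale: unknown to reader
  violation R3 at attempts
  violation R2 at locale
  violation R1 at nickname
  => forward: BREAKING (3)

backward: BREAKING [(attempts, R3), (duration, R1)]; forward: BREAKING [(attempts, R3), (locale, R2), (nickname, R1)]


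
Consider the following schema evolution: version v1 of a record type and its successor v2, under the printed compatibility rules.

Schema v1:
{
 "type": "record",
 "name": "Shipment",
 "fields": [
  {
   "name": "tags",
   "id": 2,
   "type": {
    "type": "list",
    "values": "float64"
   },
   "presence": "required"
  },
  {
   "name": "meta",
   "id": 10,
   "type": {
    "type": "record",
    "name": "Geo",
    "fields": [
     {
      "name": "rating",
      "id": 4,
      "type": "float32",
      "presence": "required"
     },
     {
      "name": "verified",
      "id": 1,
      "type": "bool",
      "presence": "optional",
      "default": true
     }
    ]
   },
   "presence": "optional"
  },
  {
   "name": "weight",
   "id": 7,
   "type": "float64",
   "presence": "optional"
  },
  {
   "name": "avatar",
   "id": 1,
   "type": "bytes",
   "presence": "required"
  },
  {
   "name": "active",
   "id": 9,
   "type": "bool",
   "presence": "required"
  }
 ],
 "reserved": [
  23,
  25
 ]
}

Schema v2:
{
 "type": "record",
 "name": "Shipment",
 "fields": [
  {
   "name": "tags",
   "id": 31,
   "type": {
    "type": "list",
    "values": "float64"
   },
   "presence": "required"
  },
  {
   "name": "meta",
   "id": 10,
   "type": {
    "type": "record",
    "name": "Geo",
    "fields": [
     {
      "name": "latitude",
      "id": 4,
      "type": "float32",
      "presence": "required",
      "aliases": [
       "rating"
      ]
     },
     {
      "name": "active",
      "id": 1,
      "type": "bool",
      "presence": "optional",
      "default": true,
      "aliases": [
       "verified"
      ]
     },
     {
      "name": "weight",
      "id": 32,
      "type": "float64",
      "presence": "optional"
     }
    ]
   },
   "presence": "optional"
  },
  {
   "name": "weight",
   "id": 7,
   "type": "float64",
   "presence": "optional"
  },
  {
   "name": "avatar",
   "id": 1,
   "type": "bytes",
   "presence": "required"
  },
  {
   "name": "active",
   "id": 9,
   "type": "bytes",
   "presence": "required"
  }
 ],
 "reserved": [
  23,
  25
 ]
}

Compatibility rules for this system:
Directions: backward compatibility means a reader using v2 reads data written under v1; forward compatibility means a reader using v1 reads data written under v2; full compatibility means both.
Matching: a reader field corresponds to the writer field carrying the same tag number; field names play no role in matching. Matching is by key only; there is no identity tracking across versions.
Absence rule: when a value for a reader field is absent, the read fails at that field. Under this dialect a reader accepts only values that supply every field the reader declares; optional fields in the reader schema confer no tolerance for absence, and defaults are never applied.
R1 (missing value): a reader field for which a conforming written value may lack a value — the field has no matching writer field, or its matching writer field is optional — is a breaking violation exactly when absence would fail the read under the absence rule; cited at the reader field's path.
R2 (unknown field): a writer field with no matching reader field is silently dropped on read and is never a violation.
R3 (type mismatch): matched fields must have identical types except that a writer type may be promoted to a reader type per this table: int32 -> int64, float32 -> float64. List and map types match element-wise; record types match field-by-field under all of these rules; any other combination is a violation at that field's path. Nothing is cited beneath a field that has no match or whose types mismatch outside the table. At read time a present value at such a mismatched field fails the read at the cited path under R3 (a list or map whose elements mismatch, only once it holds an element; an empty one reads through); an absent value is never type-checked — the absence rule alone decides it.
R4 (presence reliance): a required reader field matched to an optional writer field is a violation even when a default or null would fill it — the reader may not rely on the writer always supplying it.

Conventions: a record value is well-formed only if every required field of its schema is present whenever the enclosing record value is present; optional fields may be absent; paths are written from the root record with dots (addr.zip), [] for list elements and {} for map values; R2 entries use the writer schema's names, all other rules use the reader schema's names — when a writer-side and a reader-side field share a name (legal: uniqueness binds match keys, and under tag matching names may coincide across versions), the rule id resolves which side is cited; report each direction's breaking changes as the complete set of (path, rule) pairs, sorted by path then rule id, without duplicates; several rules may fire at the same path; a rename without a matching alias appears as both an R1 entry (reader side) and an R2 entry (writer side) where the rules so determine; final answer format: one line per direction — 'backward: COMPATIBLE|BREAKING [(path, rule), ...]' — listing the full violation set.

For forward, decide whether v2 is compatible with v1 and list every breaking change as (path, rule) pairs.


forward: BREAKING [(active, R3), (meta, R1), (meta.verified, R1), (tags, R1), (weight, R1)]

arrows below run writer -> reader for Shipment
forward pass over Shipment, reader schema v1, writer schema v2:
  no writer field matches reader tags
  Geo -> Geo, writer optional: meta aligns to meta
  float64 -> float64, writer optional: weight aligns to weight
  bytes -> bytes, writer required: avatar aligns to avatar
  bytes -> bool, writer required: active aligns to active
  writer field tags has no reader counterpart
  float32 -> float32, writer required: meta.rating aligns to meta.latitude
  bool -> bool, writer optional: meta.verified aligns to meta.active
  writer field meta.weight has no reader counterpart
  breaking: (active, R3)
  breaking: (meta, R1)
  breaking: (meta.verified, R1)
  breaking: (tags, R1)
  breaking: (weight, R1)
  => forward verdict for Shipment: BREAKING, 5 violation(s)
the other Shipment changes do not affect what is asked:
  added field weight to record Geo: optional float64, tag 32 (in v2 it sits last) -> its effect on Shipment is confined to the backward direction, not asked
  renamed field rating to latitude in record Geo (alias rating declared on the renamed field) -> inert for the asked Shipment verdict: nothing fires
  renamed field verified to active in record Geo (alias verified declared on the renamed field) -> its effect on Shipment is confined to the backward direction, not asked


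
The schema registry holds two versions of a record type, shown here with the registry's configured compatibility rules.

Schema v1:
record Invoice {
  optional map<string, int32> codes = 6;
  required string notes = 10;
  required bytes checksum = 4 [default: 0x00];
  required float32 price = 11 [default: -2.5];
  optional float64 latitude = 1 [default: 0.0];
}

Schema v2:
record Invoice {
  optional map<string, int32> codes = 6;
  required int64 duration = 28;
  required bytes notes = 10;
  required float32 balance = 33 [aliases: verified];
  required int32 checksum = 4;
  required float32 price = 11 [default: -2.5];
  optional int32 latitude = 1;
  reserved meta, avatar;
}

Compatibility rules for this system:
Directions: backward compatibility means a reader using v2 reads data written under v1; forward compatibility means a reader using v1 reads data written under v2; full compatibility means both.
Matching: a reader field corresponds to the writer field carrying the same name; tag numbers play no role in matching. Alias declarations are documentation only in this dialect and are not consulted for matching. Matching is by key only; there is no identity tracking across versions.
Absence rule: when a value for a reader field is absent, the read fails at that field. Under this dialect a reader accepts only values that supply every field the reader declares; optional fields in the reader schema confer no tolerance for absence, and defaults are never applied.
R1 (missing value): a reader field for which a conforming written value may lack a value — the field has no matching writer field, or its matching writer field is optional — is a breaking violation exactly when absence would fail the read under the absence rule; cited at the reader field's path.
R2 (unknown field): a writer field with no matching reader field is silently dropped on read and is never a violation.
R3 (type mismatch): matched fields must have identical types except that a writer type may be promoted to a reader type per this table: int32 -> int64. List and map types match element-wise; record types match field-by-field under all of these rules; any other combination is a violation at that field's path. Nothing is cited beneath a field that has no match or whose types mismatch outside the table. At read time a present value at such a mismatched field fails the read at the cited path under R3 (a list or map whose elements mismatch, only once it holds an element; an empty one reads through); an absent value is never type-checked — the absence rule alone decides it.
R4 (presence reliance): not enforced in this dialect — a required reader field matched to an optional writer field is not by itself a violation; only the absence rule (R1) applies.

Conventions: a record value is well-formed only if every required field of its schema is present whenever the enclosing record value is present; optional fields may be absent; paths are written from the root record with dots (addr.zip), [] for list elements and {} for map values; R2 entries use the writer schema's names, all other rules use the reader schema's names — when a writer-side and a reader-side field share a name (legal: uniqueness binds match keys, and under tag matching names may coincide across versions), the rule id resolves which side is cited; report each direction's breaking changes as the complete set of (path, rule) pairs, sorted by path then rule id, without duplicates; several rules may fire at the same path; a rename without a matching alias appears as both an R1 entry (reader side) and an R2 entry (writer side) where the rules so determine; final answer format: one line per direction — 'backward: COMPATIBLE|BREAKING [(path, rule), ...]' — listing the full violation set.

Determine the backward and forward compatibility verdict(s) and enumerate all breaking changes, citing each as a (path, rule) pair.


arrows below run writer -> reader for Invoice
checking backward for Invoice: reader v2 against writer v1:
  codes: map<string, int32> -> map<string, int32>, writer optional; from codes
  duration: no writer match
  notes: string -> bytes, writer required; from notes
  balance: no writer match
  checksum: bytes -> int32, writer required; from checksum
  price: float32 -> float32, writer required; from price
  latitude: float64 -> int32, writer optional; from latitude
  breaking: (balance, R1)
  breaking: (checksum, R3)
  breaking: (codes, R1)
  breaking: (duration, R1)
  breaking: (latitude, R1)
  breaking: (latitude, R3)
  breaking: (notes, R3)
  => 7 violation(s): backward is BREAKING for Invoice
checking forward for Invoice: reader v1 against writer v2:
  codes: map<string, int32> -> map<string, int32>, writer optional; from codes
  notes: bytes -> string, writer required; from notes
  checksum: int32 -> bytes, writer required; from checksum
  price: float32 -> float32, writer required; from price
  latitude: int32 -> float64, writer optional; from latitude
  duration (writer side), unknown to reader
  balance (writer side), unknown to reader
  breaking: (checksum, R3)
  breaking: (codes, R1)
  breaking: (latitude, R1)
  breaking: (latitude, R3)
  breaking: (notes, R3)
  => 5 violation(s): forward is BREAKING for Invoice

backward: BREAKING [(balance, R1), (checksum, R3), (codes, R1), (duration, R1), (latitude, R1), (latitude, R3), (notes, R3)]; forward: BREAKING [(checksum, R3), (codes, R1), (latitude, R1), (latitude, R3), (notes, R3)]
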